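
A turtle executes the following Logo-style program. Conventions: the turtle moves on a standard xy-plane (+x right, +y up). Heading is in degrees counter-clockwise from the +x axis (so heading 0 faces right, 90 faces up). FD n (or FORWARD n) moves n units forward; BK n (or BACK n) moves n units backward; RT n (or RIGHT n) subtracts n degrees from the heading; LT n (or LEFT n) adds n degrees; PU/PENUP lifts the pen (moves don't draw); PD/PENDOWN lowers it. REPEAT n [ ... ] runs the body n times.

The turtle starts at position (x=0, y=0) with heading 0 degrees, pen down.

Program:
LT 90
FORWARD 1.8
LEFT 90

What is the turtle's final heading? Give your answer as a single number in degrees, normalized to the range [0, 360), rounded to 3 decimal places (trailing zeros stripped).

Executing turtle program step by step:
Start: pos=(0,0), heading=0, pen down
LT 90: heading 0 -> 90
FD 1.8: (0,0) -> (0,1.8) [heading=90, draw]
LT 90: heading 90 -> 180
Final: pos=(0,1.8), heading=180, 1 segment(s) drawn

Answer: 180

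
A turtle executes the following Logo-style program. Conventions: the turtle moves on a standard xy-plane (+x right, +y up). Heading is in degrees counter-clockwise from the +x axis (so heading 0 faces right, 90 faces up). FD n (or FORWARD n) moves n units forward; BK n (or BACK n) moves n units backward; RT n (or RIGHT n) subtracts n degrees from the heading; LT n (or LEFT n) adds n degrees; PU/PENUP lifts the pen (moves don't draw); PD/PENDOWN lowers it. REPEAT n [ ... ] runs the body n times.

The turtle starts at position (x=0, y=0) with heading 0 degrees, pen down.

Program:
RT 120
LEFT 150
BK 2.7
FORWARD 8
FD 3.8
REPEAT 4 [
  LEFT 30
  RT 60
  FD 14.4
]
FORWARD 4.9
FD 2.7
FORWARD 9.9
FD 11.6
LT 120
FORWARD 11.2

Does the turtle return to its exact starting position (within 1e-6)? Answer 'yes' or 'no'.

Answer: no

Derivation:
Executing turtle program step by step:
Start: pos=(0,0), heading=0, pen down
RT 120: heading 0 -> 240
LT 150: heading 240 -> 30
BK 2.7: (0,0) -> (-2.338,-1.35) [heading=30, draw]
FD 8: (-2.338,-1.35) -> (4.59,2.65) [heading=30, draw]
FD 3.8: (4.59,2.65) -> (7.881,4.55) [heading=30, draw]
REPEAT 4 [
  -- iteration 1/4 --
  LT 30: heading 30 -> 60
  RT 60: heading 60 -> 0
  FD 14.4: (7.881,4.55) -> (22.281,4.55) [heading=0, draw]
  -- iteration 2/4 --
  LT 30: heading 0 -> 30
  RT 60: heading 30 -> 330
  FD 14.4: (22.281,4.55) -> (34.752,-2.65) [heading=330, draw]
  -- iteration 3/4 --
  LT 30: heading 330 -> 0
  RT 60: heading 0 -> 300
  FD 14.4: (34.752,-2.65) -> (41.952,-15.121) [heading=300, draw]
  -- iteration 4/4 --
  LT 30: heading 300 -> 330
  RT 60: heading 330 -> 270
  FD 14.4: (41.952,-15.121) -> (41.952,-29.521) [heading=270, draw]
]
FD 4.9: (41.952,-29.521) -> (41.952,-34.421) [heading=270, draw]
FD 2.7: (41.952,-34.421) -> (41.952,-37.121) [heading=270, draw]
FD 9.9: (41.952,-37.121) -> (41.952,-47.021) [heading=270, draw]
FD 11.6: (41.952,-47.021) -> (41.952,-58.621) [heading=270, draw]
LT 120: heading 270 -> 30
FD 11.2: (41.952,-58.621) -> (51.651,-53.021) [heading=30, draw]
Final: pos=(51.651,-53.021), heading=30, 12 segment(s) drawn

Start position: (0, 0)
Final position: (51.651, -53.021)
Distance = 74.021; >= 1e-6 -> NOT closed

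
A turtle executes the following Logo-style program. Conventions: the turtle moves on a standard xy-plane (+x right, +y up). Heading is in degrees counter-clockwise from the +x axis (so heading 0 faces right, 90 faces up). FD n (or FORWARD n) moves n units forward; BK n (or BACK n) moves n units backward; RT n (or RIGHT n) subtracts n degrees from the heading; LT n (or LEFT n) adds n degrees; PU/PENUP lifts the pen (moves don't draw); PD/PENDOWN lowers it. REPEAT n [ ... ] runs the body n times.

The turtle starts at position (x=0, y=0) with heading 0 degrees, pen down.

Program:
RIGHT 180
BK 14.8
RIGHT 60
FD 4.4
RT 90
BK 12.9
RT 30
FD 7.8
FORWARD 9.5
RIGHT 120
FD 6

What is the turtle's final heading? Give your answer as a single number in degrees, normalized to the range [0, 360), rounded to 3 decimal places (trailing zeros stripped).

Answer: 240

Derivation:
Executing turtle program step by step:
Start: pos=(0,0), heading=0, pen down
RT 180: heading 0 -> 180
BK 14.8: (0,0) -> (14.8,0) [heading=180, draw]
RT 60: heading 180 -> 120
FD 4.4: (14.8,0) -> (12.6,3.811) [heading=120, draw]
RT 90: heading 120 -> 30
BK 12.9: (12.6,3.811) -> (1.428,-2.639) [heading=30, draw]
RT 30: heading 30 -> 0
FD 7.8: (1.428,-2.639) -> (9.228,-2.639) [heading=0, draw]
FD 9.5: (9.228,-2.639) -> (18.728,-2.639) [heading=0, draw]
RT 120: heading 0 -> 240
FD 6: (18.728,-2.639) -> (15.728,-7.836) [heading=240, draw]
Final: pos=(15.728,-7.836), heading=240, 6 segment(s) drawn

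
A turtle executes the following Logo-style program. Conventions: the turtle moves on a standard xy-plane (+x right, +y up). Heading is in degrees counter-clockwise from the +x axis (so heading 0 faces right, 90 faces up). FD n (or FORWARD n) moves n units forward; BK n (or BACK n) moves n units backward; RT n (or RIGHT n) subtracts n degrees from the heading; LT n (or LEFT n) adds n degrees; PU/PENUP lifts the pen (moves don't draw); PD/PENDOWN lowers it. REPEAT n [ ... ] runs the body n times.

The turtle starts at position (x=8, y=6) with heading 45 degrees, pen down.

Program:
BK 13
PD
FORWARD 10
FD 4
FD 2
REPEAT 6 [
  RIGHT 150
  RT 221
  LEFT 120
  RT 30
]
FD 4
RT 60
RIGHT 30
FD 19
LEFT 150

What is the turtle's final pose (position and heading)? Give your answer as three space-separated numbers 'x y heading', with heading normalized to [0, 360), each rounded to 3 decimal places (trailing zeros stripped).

Executing turtle program step by step:
Start: pos=(8,6), heading=45, pen down
BK 13: (8,6) -> (-1.192,-3.192) [heading=45, draw]
PD: pen down
FD 10: (-1.192,-3.192) -> (5.879,3.879) [heading=45, draw]
FD 4: (5.879,3.879) -> (8.707,6.707) [heading=45, draw]
FD 2: (8.707,6.707) -> (10.121,8.121) [heading=45, draw]
REPEAT 6 [
  -- iteration 1/6 --
  RT 150: heading 45 -> 255
  RT 221: heading 255 -> 34
  LT 120: heading 34 -> 154
  RT 30: heading 154 -> 124
  -- iteration 2/6 --
  RT 150: heading 124 -> 334
  RT 221: heading 334 -> 113
  LT 120: heading 113 -> 233
  RT 30: heading 233 -> 203
  -- iteration 3/6 --
  RT 150: heading 203 -> 53
  RT 221: heading 53 -> 192
  LT 120: heading 192 -> 312
  RT 30: heading 312 -> 282
  -- iteration 4/6 --
  RT 150: heading 282 -> 132
  RT 221: heading 132 -> 271
  LT 120: heading 271 -> 31
  RT 30: heading 31 -> 1
  -- iteration 5/6 --
  RT 150: heading 1 -> 211
  RT 221: heading 211 -> 350
  LT 120: heading 350 -> 110
  RT 30: heading 110 -> 80
  -- iteration 6/6 --
  RT 150: heading 80 -> 290
  RT 221: heading 290 -> 69
  LT 120: heading 69 -> 189
  RT 30: heading 189 -> 159
]
FD 4: (10.121,8.121) -> (6.387,9.555) [heading=159, draw]
RT 60: heading 159 -> 99
RT 30: heading 99 -> 69
FD 19: (6.387,9.555) -> (13.196,27.293) [heading=69, draw]
LT 150: heading 69 -> 219
Final: pos=(13.196,27.293), heading=219, 6 segment(s) drawn

Answer: 13.196 27.293 219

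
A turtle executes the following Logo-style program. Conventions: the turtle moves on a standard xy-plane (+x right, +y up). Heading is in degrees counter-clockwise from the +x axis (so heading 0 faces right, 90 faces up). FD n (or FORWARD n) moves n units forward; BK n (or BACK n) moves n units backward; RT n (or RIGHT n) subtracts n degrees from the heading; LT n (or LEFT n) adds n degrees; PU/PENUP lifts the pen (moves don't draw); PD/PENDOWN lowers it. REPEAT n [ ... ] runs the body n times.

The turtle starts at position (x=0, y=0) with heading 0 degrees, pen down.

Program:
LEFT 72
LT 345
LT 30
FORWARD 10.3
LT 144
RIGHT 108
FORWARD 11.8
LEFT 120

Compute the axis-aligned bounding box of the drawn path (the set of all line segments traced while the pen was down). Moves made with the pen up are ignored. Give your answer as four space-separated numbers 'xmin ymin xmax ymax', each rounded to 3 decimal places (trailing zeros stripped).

Answer: -5.888 0 0.539 20.182

Derivation:
Executing turtle program step by step:
Start: pos=(0,0), heading=0, pen down
LT 72: heading 0 -> 72
LT 345: heading 72 -> 57
LT 30: heading 57 -> 87
FD 10.3: (0,0) -> (0.539,10.286) [heading=87, draw]
LT 144: heading 87 -> 231
RT 108: heading 231 -> 123
FD 11.8: (0.539,10.286) -> (-5.888,20.182) [heading=123, draw]
LT 120: heading 123 -> 243
Final: pos=(-5.888,20.182), heading=243, 2 segment(s) drawn

Segment endpoints: x in {-5.888, 0, 0.539}, y in {0, 10.286, 20.182}
xmin=-5.888, ymin=0, xmax=0.539, ymax=20.182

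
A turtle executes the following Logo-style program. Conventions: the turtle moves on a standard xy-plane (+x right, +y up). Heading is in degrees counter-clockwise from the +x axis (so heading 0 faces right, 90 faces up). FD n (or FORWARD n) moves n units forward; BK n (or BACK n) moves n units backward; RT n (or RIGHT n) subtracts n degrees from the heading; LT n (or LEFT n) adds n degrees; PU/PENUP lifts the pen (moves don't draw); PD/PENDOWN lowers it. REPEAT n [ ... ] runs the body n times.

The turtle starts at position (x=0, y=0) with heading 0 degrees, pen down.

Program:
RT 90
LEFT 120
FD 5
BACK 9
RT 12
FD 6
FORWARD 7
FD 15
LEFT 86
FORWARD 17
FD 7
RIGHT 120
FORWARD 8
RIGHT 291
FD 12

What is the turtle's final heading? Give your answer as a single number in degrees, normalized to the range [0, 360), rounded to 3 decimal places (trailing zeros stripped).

Answer: 53

Derivation:
Executing turtle program step by step:
Start: pos=(0,0), heading=0, pen down
RT 90: heading 0 -> 270
LT 120: heading 270 -> 30
FD 5: (0,0) -> (4.33,2.5) [heading=30, draw]
BK 9: (4.33,2.5) -> (-3.464,-2) [heading=30, draw]
RT 12: heading 30 -> 18
FD 6: (-3.464,-2) -> (2.242,-0.146) [heading=18, draw]
FD 7: (2.242,-0.146) -> (8.9,2.017) [heading=18, draw]
FD 15: (8.9,2.017) -> (23.165,6.652) [heading=18, draw]
LT 86: heading 18 -> 104
FD 17: (23.165,6.652) -> (19.053,23.148) [heading=104, draw]
FD 7: (19.053,23.148) -> (17.359,29.94) [heading=104, draw]
RT 120: heading 104 -> 344
FD 8: (17.359,29.94) -> (25.049,27.734) [heading=344, draw]
RT 291: heading 344 -> 53
FD 12: (25.049,27.734) -> (32.271,37.318) [heading=53, draw]
Final: pos=(32.271,37.318), heading=53, 9 segment(s) drawn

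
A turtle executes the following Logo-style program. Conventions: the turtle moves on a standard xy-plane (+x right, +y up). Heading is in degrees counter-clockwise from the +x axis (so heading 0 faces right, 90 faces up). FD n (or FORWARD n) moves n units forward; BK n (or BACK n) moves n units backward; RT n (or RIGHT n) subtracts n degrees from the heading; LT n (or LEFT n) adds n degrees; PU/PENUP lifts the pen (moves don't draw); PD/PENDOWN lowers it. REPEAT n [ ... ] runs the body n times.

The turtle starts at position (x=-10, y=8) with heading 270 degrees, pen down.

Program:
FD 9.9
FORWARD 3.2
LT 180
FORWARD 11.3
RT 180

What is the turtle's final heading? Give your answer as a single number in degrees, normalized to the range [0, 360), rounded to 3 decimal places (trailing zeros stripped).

Answer: 270

Derivation:
Executing turtle program step by step:
Start: pos=(-10,8), heading=270, pen down
FD 9.9: (-10,8) -> (-10,-1.9) [heading=270, draw]
FD 3.2: (-10,-1.9) -> (-10,-5.1) [heading=270, draw]
LT 180: heading 270 -> 90
FD 11.3: (-10,-5.1) -> (-10,6.2) [heading=90, draw]
RT 180: heading 90 -> 270
Final: pos=(-10,6.2), heading=270, 3 segment(s) drawn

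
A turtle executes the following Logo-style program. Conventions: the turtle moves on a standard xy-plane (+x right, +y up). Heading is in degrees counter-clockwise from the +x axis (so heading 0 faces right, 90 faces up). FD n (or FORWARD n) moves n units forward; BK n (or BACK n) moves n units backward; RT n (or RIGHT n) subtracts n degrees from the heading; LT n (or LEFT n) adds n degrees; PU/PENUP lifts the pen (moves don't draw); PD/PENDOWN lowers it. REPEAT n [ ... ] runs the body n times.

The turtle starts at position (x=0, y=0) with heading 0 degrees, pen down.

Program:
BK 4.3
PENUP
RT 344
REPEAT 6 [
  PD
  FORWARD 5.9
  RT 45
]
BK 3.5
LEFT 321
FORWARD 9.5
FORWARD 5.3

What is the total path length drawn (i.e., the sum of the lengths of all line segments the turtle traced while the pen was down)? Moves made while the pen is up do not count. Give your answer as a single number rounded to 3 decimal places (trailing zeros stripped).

Executing turtle program step by step:
Start: pos=(0,0), heading=0, pen down
BK 4.3: (0,0) -> (-4.3,0) [heading=0, draw]
PU: pen up
RT 344: heading 0 -> 16
REPEAT 6 [
  -- iteration 1/6 --
  PD: pen down
  FD 5.9: (-4.3,0) -> (1.371,1.626) [heading=16, draw]
  RT 45: heading 16 -> 331
  -- iteration 2/6 --
  PD: pen down
  FD 5.9: (1.371,1.626) -> (6.532,-1.234) [heading=331, draw]
  RT 45: heading 331 -> 286
  -- iteration 3/6 --
  PD: pen down
  FD 5.9: (6.532,-1.234) -> (8.158,-6.906) [heading=286, draw]
  RT 45: heading 286 -> 241
  -- iteration 4/6 --
  PD: pen down
  FD 5.9: (8.158,-6.906) -> (5.298,-12.066) [heading=241, draw]
  RT 45: heading 241 -> 196
  -- iteration 5/6 --
  PD: pen down
  FD 5.9: (5.298,-12.066) -> (-0.374,-13.692) [heading=196, draw]
  RT 45: heading 196 -> 151
  -- iteration 6/6 --
  PD: pen down
  FD 5.9: (-0.374,-13.692) -> (-5.534,-10.832) [heading=151, draw]
  RT 45: heading 151 -> 106
]
BK 3.5: (-5.534,-10.832) -> (-4.569,-14.196) [heading=106, draw]
LT 321: heading 106 -> 67
FD 9.5: (-4.569,-14.196) -> (-0.857,-5.451) [heading=67, draw]
FD 5.3: (-0.857,-5.451) -> (1.213,-0.573) [heading=67, draw]
Final: pos=(1.213,-0.573), heading=67, 10 segment(s) drawn

Segment lengths:
  seg 1: (0,0) -> (-4.3,0), length = 4.3
  seg 2: (-4.3,0) -> (1.371,1.626), length = 5.9
  seg 3: (1.371,1.626) -> (6.532,-1.234), length = 5.9
  seg 4: (6.532,-1.234) -> (8.158,-6.906), length = 5.9
  seg 5: (8.158,-6.906) -> (5.298,-12.066), length = 5.9
  seg 6: (5.298,-12.066) -> (-0.374,-13.692), length = 5.9
  seg 7: (-0.374,-13.692) -> (-5.534,-10.832), length = 5.9
  seg 8: (-5.534,-10.832) -> (-4.569,-14.196), length = 3.5
  seg 9: (-4.569,-14.196) -> (-0.857,-5.451), length = 9.5
  seg 10: (-0.857,-5.451) -> (1.213,-0.573), length = 5.3
Total = 58

Answer: 58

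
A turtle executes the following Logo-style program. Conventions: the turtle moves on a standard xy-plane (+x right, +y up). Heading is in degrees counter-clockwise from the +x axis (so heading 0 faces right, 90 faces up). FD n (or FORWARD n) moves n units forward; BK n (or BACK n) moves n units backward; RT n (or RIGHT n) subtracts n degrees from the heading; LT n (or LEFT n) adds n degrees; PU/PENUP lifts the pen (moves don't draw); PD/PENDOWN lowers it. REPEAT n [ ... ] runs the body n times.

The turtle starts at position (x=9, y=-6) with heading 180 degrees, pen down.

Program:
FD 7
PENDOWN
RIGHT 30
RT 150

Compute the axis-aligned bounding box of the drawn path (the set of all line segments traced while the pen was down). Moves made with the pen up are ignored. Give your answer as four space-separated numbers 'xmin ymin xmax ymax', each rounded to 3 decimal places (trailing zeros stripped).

Answer: 2 -6 9 -6

Derivation:
Executing turtle program step by step:
Start: pos=(9,-6), heading=180, pen down
FD 7: (9,-6) -> (2,-6) [heading=180, draw]
PD: pen down
RT 30: heading 180 -> 150
RT 150: heading 150 -> 0
Final: pos=(2,-6), heading=0, 1 segment(s) drawn

Segment endpoints: x in {2, 9}, y in {-6, -6}
xmin=2, ymin=-6, xmax=9, ymax=-6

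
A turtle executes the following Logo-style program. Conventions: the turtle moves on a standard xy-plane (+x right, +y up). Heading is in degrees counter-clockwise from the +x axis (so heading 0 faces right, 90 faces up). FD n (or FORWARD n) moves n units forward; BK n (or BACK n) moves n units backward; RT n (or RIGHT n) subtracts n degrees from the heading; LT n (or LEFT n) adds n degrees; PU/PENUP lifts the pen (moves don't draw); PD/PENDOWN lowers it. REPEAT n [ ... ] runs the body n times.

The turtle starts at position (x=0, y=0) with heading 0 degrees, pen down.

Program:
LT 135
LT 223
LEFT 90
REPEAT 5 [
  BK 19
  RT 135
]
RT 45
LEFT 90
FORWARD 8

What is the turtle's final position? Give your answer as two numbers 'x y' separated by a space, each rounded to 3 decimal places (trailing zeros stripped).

Executing turtle program step by step:
Start: pos=(0,0), heading=0, pen down
LT 135: heading 0 -> 135
LT 223: heading 135 -> 358
LT 90: heading 358 -> 88
REPEAT 5 [
  -- iteration 1/5 --
  BK 19: (0,0) -> (-0.663,-18.988) [heading=88, draw]
  RT 135: heading 88 -> 313
  -- iteration 2/5 --
  BK 19: (-0.663,-18.988) -> (-13.621,-5.093) [heading=313, draw]
  RT 135: heading 313 -> 178
  -- iteration 3/5 --
  BK 19: (-13.621,-5.093) -> (5.367,-5.756) [heading=178, draw]
  RT 135: heading 178 -> 43
  -- iteration 4/5 --
  BK 19: (5.367,-5.756) -> (-8.528,-18.714) [heading=43, draw]
  RT 135: heading 43 -> 268
  -- iteration 5/5 --
  BK 19: (-8.528,-18.714) -> (-7.865,0.275) [heading=268, draw]
  RT 135: heading 268 -> 133
]
RT 45: heading 133 -> 88
LT 90: heading 88 -> 178
FD 8: (-7.865,0.275) -> (-15.86,0.554) [heading=178, draw]
Final: pos=(-15.86,0.554), heading=178, 6 segment(s) drawn

Answer: -15.86 0.554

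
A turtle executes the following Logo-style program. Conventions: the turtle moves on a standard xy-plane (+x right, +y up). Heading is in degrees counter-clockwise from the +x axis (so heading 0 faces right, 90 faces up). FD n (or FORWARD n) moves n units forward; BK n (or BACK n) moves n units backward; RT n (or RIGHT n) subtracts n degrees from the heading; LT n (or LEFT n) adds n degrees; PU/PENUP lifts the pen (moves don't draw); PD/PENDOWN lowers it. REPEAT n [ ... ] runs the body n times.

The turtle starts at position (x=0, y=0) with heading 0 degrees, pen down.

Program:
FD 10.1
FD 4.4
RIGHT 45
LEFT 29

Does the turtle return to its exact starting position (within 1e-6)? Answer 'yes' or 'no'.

Executing turtle program step by step:
Start: pos=(0,0), heading=0, pen down
FD 10.1: (0,0) -> (10.1,0) [heading=0, draw]
FD 4.4: (10.1,0) -> (14.5,0) [heading=0, draw]
RT 45: heading 0 -> 315
LT 29: heading 315 -> 344
Final: pos=(14.5,0), heading=344, 2 segment(s) drawn

Start position: (0, 0)
Final position: (14.5, 0)
Distance = 14.5; >= 1e-6 -> NOT closed

Answer: no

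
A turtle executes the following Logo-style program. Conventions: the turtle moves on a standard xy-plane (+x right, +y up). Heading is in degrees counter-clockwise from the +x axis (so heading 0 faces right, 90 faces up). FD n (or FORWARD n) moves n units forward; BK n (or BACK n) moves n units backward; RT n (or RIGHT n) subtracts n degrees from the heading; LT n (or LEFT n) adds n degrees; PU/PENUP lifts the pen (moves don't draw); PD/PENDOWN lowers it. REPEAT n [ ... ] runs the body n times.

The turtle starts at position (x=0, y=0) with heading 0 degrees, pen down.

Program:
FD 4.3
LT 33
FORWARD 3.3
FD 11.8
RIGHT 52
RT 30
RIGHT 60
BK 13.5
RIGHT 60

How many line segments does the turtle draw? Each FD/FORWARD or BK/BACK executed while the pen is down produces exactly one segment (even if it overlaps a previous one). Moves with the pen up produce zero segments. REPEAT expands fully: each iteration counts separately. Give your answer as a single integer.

Answer: 4

Derivation:
Executing turtle program step by step:
Start: pos=(0,0), heading=0, pen down
FD 4.3: (0,0) -> (4.3,0) [heading=0, draw]
LT 33: heading 0 -> 33
FD 3.3: (4.3,0) -> (7.068,1.797) [heading=33, draw]
FD 11.8: (7.068,1.797) -> (16.964,8.224) [heading=33, draw]
RT 52: heading 33 -> 341
RT 30: heading 341 -> 311
RT 60: heading 311 -> 251
BK 13.5: (16.964,8.224) -> (21.359,20.989) [heading=251, draw]
RT 60: heading 251 -> 191
Final: pos=(21.359,20.989), heading=191, 4 segment(s) drawn
Segments drawn: 4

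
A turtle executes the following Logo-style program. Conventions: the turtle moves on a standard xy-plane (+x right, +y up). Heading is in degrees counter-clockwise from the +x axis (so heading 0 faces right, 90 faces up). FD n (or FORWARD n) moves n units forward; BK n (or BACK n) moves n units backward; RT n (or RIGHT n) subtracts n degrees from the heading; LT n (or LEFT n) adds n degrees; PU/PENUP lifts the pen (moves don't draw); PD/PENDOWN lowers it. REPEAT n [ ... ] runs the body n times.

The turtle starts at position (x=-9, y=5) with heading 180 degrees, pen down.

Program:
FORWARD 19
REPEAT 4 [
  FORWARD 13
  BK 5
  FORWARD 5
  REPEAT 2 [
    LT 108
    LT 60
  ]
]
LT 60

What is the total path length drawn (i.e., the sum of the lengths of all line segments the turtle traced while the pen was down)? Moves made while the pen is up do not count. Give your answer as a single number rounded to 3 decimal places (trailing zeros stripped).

Executing turtle program step by step:
Start: pos=(-9,5), heading=180, pen down
FD 19: (-9,5) -> (-28,5) [heading=180, draw]
REPEAT 4 [
  -- iteration 1/4 --
  FD 13: (-28,5) -> (-41,5) [heading=180, draw]
  BK 5: (-41,5) -> (-36,5) [heading=180, draw]
  FD 5: (-36,5) -> (-41,5) [heading=180, draw]
  REPEAT 2 [
    -- iteration 1/2 --
    LT 108: heading 180 -> 288
    LT 60: heading 288 -> 348
    -- iteration 2/2 --
    LT 108: heading 348 -> 96
    LT 60: heading 96 -> 156
  ]
  -- iteration 2/4 --
  FD 13: (-41,5) -> (-52.876,10.288) [heading=156, draw]
  BK 5: (-52.876,10.288) -> (-48.308,8.254) [heading=156, draw]
  FD 5: (-48.308,8.254) -> (-52.876,10.288) [heading=156, draw]
  REPEAT 2 [
    -- iteration 1/2 --
    LT 108: heading 156 -> 264
    LT 60: heading 264 -> 324
    -- iteration 2/2 --
    LT 108: heading 324 -> 72
    LT 60: heading 72 -> 132
  ]
  -- iteration 3/4 --
  FD 13: (-52.876,10.288) -> (-61.575,19.948) [heading=132, draw]
  BK 5: (-61.575,19.948) -> (-58.229,16.233) [heading=132, draw]
  FD 5: (-58.229,16.233) -> (-61.575,19.948) [heading=132, draw]
  REPEAT 2 [
    -- iteration 1/2 --
    LT 108: heading 132 -> 240
    LT 60: heading 240 -> 300
    -- iteration 2/2 --
    LT 108: heading 300 -> 48
    LT 60: heading 48 -> 108
  ]
  -- iteration 4/4 --
  FD 13: (-61.575,19.948) -> (-65.592,32.312) [heading=108, draw]
  BK 5: (-65.592,32.312) -> (-64.047,27.557) [heading=108, draw]
  FD 5: (-64.047,27.557) -> (-65.592,32.312) [heading=108, draw]
  REPEAT 2 [
    -- iteration 1/2 --
    LT 108: heading 108 -> 216
    LT 60: heading 216 -> 276
    -- iteration 2/2 --
    LT 108: heading 276 -> 24
    LT 60: heading 24 -> 84
  ]
]
LT 60: heading 84 -> 144
Final: pos=(-65.592,32.312), heading=144, 13 segment(s) drawn

Segment lengths:
  seg 1: (-9,5) -> (-28,5), length = 19
  seg 2: (-28,5) -> (-41,5), length = 13
  seg 3: (-41,5) -> (-36,5), length = 5
  seg 4: (-36,5) -> (-41,5), length = 5
  seg 5: (-41,5) -> (-52.876,10.288), length = 13
  seg 6: (-52.876,10.288) -> (-48.308,8.254), length = 5
  seg 7: (-48.308,8.254) -> (-52.876,10.288), length = 5
  seg 8: (-52.876,10.288) -> (-61.575,19.948), length = 13
  seg 9: (-61.575,19.948) -> (-58.229,16.233), length = 5
  seg 10: (-58.229,16.233) -> (-61.575,19.948), length = 5
  seg 11: (-61.575,19.948) -> (-65.592,32.312), length = 13
  seg 12: (-65.592,32.312) -> (-64.047,27.557), length = 5
  seg 13: (-64.047,27.557) -> (-65.592,32.312), length = 5
Total = 111

Answer: 111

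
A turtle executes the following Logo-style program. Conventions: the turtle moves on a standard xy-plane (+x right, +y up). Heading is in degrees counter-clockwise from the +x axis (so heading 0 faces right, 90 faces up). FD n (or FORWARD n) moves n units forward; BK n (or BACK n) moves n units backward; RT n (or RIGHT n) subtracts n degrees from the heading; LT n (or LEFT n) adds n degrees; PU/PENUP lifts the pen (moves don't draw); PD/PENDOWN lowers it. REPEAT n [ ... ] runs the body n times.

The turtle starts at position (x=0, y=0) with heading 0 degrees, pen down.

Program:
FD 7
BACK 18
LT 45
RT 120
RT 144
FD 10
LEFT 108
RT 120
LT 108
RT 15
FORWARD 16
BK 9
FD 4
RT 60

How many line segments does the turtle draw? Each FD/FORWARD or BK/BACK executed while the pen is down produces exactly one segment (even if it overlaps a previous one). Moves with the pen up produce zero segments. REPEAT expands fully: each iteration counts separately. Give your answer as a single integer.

Executing turtle program step by step:
Start: pos=(0,0), heading=0, pen down
FD 7: (0,0) -> (7,0) [heading=0, draw]
BK 18: (7,0) -> (-11,0) [heading=0, draw]
LT 45: heading 0 -> 45
RT 120: heading 45 -> 285
RT 144: heading 285 -> 141
FD 10: (-11,0) -> (-18.771,6.293) [heading=141, draw]
LT 108: heading 141 -> 249
RT 120: heading 249 -> 129
LT 108: heading 129 -> 237
RT 15: heading 237 -> 222
FD 16: (-18.771,6.293) -> (-30.662,-4.413) [heading=222, draw]
BK 9: (-30.662,-4.413) -> (-23.973,1.609) [heading=222, draw]
FD 4: (-23.973,1.609) -> (-26.946,-1.067) [heading=222, draw]
RT 60: heading 222 -> 162
Final: pos=(-26.946,-1.067), heading=162, 6 segment(s) drawn
Segments drawn: 6

Answer: 6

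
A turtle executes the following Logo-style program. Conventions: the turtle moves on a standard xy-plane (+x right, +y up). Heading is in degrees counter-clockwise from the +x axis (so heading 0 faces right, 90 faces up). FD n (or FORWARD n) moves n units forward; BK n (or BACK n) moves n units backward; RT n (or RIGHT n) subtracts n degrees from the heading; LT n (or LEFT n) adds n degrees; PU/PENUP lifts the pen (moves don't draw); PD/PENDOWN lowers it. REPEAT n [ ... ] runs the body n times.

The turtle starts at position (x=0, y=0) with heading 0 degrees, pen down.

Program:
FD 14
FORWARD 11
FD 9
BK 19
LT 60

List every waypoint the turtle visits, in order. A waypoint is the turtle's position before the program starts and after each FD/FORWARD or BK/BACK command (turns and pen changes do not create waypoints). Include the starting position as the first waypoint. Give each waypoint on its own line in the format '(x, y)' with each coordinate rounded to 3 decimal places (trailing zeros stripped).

Answer: (0, 0)
(14, 0)
(25, 0)
(34, 0)
(15, 0)

Derivation:
Executing turtle program step by step:
Start: pos=(0,0), heading=0, pen down
FD 14: (0,0) -> (14,0) [heading=0, draw]
FD 11: (14,0) -> (25,0) [heading=0, draw]
FD 9: (25,0) -> (34,0) [heading=0, draw]
BK 19: (34,0) -> (15,0) [heading=0, draw]
LT 60: heading 0 -> 60
Final: pos=(15,0), heading=60, 4 segment(s) drawn
Waypoints (5 total):
(0, 0)
(14, 0)
(25, 0)
(34, 0)
(15, 0)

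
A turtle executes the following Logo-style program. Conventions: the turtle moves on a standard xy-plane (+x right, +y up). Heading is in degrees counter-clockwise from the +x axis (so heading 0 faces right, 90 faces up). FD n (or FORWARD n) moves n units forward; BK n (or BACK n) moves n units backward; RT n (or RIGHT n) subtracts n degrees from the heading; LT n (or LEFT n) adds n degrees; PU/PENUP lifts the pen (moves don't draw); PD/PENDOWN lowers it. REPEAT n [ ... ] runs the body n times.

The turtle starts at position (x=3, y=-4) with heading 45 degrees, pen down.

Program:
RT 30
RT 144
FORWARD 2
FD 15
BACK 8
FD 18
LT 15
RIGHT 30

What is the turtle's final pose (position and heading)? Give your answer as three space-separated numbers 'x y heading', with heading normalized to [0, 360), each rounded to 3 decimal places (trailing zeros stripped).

Answer: -13.992 -24.983 216

Derivation:
Executing turtle program step by step:
Start: pos=(3,-4), heading=45, pen down
RT 30: heading 45 -> 15
RT 144: heading 15 -> 231
FD 2: (3,-4) -> (1.741,-5.554) [heading=231, draw]
FD 15: (1.741,-5.554) -> (-7.698,-17.211) [heading=231, draw]
BK 8: (-7.698,-17.211) -> (-2.664,-10.994) [heading=231, draw]
FD 18: (-2.664,-10.994) -> (-13.992,-24.983) [heading=231, draw]
LT 15: heading 231 -> 246
RT 30: heading 246 -> 216
Final: pos=(-13.992,-24.983), heading=216, 4 segment(s) drawn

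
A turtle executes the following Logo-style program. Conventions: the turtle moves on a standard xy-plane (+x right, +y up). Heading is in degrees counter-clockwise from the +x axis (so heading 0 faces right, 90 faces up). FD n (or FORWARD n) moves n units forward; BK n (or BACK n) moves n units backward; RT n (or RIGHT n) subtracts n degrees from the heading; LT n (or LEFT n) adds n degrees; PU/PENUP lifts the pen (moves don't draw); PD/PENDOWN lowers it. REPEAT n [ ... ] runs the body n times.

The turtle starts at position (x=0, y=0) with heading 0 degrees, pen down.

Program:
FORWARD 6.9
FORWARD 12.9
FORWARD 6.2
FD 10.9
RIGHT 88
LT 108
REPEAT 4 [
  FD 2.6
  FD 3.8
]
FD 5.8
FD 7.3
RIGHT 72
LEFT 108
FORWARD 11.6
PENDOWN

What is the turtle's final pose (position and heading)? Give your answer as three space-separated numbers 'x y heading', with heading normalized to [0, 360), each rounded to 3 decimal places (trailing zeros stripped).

Answer: 79.753 22.853 56

Derivation:
Executing turtle program step by step:
Start: pos=(0,0), heading=0, pen down
FD 6.9: (0,0) -> (6.9,0) [heading=0, draw]
FD 12.9: (6.9,0) -> (19.8,0) [heading=0, draw]
FD 6.2: (19.8,0) -> (26,0) [heading=0, draw]
FD 10.9: (26,0) -> (36.9,0) [heading=0, draw]
RT 88: heading 0 -> 272
LT 108: heading 272 -> 20
REPEAT 4 [
  -- iteration 1/4 --
  FD 2.6: (36.9,0) -> (39.343,0.889) [heading=20, draw]
  FD 3.8: (39.343,0.889) -> (42.914,2.189) [heading=20, draw]
  -- iteration 2/4 --
  FD 2.6: (42.914,2.189) -> (45.357,3.078) [heading=20, draw]
  FD 3.8: (45.357,3.078) -> (48.928,4.378) [heading=20, draw]
  -- iteration 3/4 --
  FD 2.6: (48.928,4.378) -> (51.371,5.267) [heading=20, draw]
  FD 3.8: (51.371,5.267) -> (54.942,6.567) [heading=20, draw]
  -- iteration 4/4 --
  FD 2.6: (54.942,6.567) -> (57.385,7.456) [heading=20, draw]
  FD 3.8: (57.385,7.456) -> (60.956,8.756) [heading=20, draw]
]
FD 5.8: (60.956,8.756) -> (66.406,10.739) [heading=20, draw]
FD 7.3: (66.406,10.739) -> (73.266,13.236) [heading=20, draw]
RT 72: heading 20 -> 308
LT 108: heading 308 -> 56
FD 11.6: (73.266,13.236) -> (79.753,22.853) [heading=56, draw]
PD: pen down
Final: pos=(79.753,22.853), heading=56, 15 segment(s) drawn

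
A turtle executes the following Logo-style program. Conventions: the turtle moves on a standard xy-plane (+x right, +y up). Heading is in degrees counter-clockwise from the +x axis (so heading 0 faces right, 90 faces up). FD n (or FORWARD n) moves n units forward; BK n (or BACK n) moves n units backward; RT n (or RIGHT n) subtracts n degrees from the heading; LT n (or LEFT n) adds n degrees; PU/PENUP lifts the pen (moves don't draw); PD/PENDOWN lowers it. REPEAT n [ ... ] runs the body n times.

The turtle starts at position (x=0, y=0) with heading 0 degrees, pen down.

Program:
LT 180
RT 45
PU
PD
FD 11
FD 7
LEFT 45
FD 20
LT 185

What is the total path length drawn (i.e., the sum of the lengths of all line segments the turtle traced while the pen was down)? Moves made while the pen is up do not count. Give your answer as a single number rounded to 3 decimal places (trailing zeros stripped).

Executing turtle program step by step:
Start: pos=(0,0), heading=0, pen down
LT 180: heading 0 -> 180
RT 45: heading 180 -> 135
PU: pen up
PD: pen down
FD 11: (0,0) -> (-7.778,7.778) [heading=135, draw]
FD 7: (-7.778,7.778) -> (-12.728,12.728) [heading=135, draw]
LT 45: heading 135 -> 180
FD 20: (-12.728,12.728) -> (-32.728,12.728) [heading=180, draw]
LT 185: heading 180 -> 5
Final: pos=(-32.728,12.728), heading=5, 3 segment(s) drawn

Segment lengths:
  seg 1: (0,0) -> (-7.778,7.778), length = 11
  seg 2: (-7.778,7.778) -> (-12.728,12.728), length = 7
  seg 3: (-12.728,12.728) -> (-32.728,12.728), length = 20
Total = 38

Answer: 38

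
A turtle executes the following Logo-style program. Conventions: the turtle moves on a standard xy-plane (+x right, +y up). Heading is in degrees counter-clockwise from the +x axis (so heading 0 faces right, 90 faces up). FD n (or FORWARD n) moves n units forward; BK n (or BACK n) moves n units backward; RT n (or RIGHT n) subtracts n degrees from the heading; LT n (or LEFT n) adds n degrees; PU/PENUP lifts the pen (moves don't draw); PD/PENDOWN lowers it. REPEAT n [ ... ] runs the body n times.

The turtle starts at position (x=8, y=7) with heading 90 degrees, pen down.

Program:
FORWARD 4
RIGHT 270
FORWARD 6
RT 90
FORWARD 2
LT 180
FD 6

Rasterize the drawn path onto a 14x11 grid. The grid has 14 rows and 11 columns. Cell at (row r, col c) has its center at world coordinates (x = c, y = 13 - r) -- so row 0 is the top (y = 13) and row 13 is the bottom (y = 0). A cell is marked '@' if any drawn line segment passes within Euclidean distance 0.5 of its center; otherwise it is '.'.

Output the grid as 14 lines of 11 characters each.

Segment 0: (8,7) -> (8,11)
Segment 1: (8,11) -> (2,11)
Segment 2: (2,11) -> (2,13)
Segment 3: (2,13) -> (2,7)

Answer: ..@........
..@........
..@@@@@@@..
..@.....@..
..@.....@..
..@.....@..
..@.....@..
...........
...........
...........
...........
...........
...........
...........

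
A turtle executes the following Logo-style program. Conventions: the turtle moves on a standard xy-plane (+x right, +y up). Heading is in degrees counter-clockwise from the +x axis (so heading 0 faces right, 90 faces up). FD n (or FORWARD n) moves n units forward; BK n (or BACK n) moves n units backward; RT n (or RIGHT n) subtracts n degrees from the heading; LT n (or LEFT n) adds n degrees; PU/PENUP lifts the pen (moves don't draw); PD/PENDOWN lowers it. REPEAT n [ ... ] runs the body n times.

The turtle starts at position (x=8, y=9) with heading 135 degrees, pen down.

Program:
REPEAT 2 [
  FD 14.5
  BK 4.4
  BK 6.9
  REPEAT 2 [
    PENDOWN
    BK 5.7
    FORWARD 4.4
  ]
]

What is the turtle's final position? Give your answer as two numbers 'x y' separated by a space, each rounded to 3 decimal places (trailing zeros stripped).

Answer: 7.151 9.849

Derivation:
Executing turtle program step by step:
Start: pos=(8,9), heading=135, pen down
REPEAT 2 [
  -- iteration 1/2 --
  FD 14.5: (8,9) -> (-2.253,19.253) [heading=135, draw]
  BK 4.4: (-2.253,19.253) -> (0.858,16.142) [heading=135, draw]
  BK 6.9: (0.858,16.142) -> (5.737,11.263) [heading=135, draw]
  REPEAT 2 [
    -- iteration 1/2 --
    PD: pen down
    BK 5.7: (5.737,11.263) -> (9.768,7.232) [heading=135, draw]
    FD 4.4: (9.768,7.232) -> (6.656,10.344) [heading=135, draw]
    -- iteration 2/2 --
    PD: pen down
    BK 5.7: (6.656,10.344) -> (10.687,6.313) [heading=135, draw]
    FD 4.4: (10.687,6.313) -> (7.576,9.424) [heading=135, draw]
  ]
  -- iteration 2/2 --
  FD 14.5: (7.576,9.424) -> (-2.677,19.677) [heading=135, draw]
  BK 4.4: (-2.677,19.677) -> (0.434,16.566) [heading=135, draw]
  BK 6.9: (0.434,16.566) -> (5.313,11.687) [heading=135, draw]
  REPEAT 2 [
    -- iteration 1/2 --
    PD: pen down
    BK 5.7: (5.313,11.687) -> (9.344,7.656) [heading=135, draw]
    FD 4.4: (9.344,7.656) -> (6.232,10.768) [heading=135, draw]
    -- iteration 2/2 --
    PD: pen down
    BK 5.7: (6.232,10.768) -> (10.263,6.737) [heading=135, draw]
    FD 4.4: (10.263,6.737) -> (7.151,9.849) [heading=135, draw]
  ]
]
Final: pos=(7.151,9.849), heading=135, 14 segment(s) drawn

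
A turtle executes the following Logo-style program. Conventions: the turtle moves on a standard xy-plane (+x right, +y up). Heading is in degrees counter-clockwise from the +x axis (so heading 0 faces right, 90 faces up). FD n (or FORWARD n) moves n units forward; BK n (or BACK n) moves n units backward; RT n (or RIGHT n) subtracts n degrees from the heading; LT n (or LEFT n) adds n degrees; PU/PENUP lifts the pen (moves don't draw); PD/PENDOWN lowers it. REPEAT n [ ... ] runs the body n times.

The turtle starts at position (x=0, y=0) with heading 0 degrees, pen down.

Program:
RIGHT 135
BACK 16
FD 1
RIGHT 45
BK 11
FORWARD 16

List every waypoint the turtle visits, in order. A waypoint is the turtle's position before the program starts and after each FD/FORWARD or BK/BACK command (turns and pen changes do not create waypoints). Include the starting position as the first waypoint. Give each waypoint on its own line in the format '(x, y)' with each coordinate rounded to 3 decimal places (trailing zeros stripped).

Answer: (0, 0)
(11.314, 11.314)
(10.607, 10.607)
(21.607, 10.607)
(5.607, 10.607)

Derivation:
Executing turtle program step by step:
Start: pos=(0,0), heading=0, pen down
RT 135: heading 0 -> 225
BK 16: (0,0) -> (11.314,11.314) [heading=225, draw]
FD 1: (11.314,11.314) -> (10.607,10.607) [heading=225, draw]
RT 45: heading 225 -> 180
BK 11: (10.607,10.607) -> (21.607,10.607) [heading=180, draw]
FD 16: (21.607,10.607) -> (5.607,10.607) [heading=180, draw]
Final: pos=(5.607,10.607), heading=180, 4 segment(s) drawn
Waypoints (5 total):
(0, 0)
(11.314, 11.314)
(10.607, 10.607)
(21.607, 10.607)
(5.607, 10.607)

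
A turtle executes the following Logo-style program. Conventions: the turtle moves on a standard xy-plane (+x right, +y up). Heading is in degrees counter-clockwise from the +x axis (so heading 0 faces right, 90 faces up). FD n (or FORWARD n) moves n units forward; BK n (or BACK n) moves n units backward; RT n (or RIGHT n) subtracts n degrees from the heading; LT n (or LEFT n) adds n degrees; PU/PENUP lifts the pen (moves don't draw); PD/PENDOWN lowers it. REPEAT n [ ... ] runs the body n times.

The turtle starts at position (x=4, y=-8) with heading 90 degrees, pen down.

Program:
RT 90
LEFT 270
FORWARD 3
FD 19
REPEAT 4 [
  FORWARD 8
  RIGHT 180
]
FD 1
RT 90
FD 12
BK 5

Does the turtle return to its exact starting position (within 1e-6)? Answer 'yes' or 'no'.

Executing turtle program step by step:
Start: pos=(4,-8), heading=90, pen down
RT 90: heading 90 -> 0
LT 270: heading 0 -> 270
FD 3: (4,-8) -> (4,-11) [heading=270, draw]
FD 19: (4,-11) -> (4,-30) [heading=270, draw]
REPEAT 4 [
  -- iteration 1/4 --
  FD 8: (4,-30) -> (4,-38) [heading=270, draw]
  RT 180: heading 270 -> 90
  -- iteration 2/4 --
  FD 8: (4,-38) -> (4,-30) [heading=90, draw]
  RT 180: heading 90 -> 270
  -- iteration 3/4 --
  FD 8: (4,-30) -> (4,-38) [heading=270, draw]
  RT 180: heading 270 -> 90
  -- iteration 4/4 --
  FD 8: (4,-38) -> (4,-30) [heading=90, draw]
  RT 180: heading 90 -> 270
]
FD 1: (4,-30) -> (4,-31) [heading=270, draw]
RT 90: heading 270 -> 180
FD 12: (4,-31) -> (-8,-31) [heading=180, draw]
BK 5: (-8,-31) -> (-3,-31) [heading=180, draw]
Final: pos=(-3,-31), heading=180, 9 segment(s) drawn

Start position: (4, -8)
Final position: (-3, -31)
Distance = 24.042; >= 1e-6 -> NOT closed

Answer: no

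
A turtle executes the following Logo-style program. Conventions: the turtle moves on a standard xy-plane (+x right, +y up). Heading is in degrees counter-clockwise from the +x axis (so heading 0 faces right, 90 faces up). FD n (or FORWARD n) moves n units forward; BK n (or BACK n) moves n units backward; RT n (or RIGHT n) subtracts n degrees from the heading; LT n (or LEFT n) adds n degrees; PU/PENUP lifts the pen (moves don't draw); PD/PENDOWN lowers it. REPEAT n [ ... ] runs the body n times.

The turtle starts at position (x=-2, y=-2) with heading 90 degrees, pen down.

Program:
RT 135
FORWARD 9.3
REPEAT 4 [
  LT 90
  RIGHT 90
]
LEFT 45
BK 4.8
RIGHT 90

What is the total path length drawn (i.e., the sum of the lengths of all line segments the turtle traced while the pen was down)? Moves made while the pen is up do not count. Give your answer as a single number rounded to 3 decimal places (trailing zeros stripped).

Answer: 14.1

Derivation:
Executing turtle program step by step:
Start: pos=(-2,-2), heading=90, pen down
RT 135: heading 90 -> 315
FD 9.3: (-2,-2) -> (4.576,-8.576) [heading=315, draw]
REPEAT 4 [
  -- iteration 1/4 --
  LT 90: heading 315 -> 45
  RT 90: heading 45 -> 315
  -- iteration 2/4 --
  LT 90: heading 315 -> 45
  RT 90: heading 45 -> 315
  -- iteration 3/4 --
  LT 90: heading 315 -> 45
  RT 90: heading 45 -> 315
  -- iteration 4/4 --
  LT 90: heading 315 -> 45
  RT 90: heading 45 -> 315
]
LT 45: heading 315 -> 0
BK 4.8: (4.576,-8.576) -> (-0.224,-8.576) [heading=0, draw]
RT 90: heading 0 -> 270
Final: pos=(-0.224,-8.576), heading=270, 2 segment(s) drawn

Segment lengths:
  seg 1: (-2,-2) -> (4.576,-8.576), length = 9.3
  seg 2: (4.576,-8.576) -> (-0.224,-8.576), length = 4.8
Total = 14.1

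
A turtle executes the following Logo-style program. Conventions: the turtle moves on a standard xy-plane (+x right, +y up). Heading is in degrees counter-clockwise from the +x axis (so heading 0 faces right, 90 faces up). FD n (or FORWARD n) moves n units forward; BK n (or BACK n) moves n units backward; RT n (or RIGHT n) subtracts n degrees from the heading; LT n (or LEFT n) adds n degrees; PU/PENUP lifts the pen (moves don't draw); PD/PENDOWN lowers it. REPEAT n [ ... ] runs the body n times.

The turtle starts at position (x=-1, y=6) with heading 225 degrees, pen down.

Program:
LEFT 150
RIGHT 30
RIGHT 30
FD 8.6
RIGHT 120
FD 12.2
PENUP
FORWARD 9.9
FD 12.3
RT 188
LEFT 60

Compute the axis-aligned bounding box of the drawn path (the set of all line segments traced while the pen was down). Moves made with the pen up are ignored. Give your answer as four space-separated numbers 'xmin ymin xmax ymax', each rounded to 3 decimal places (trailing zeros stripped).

Executing turtle program step by step:
Start: pos=(-1,6), heading=225, pen down
LT 150: heading 225 -> 15
RT 30: heading 15 -> 345
RT 30: heading 345 -> 315
FD 8.6: (-1,6) -> (5.081,-0.081) [heading=315, draw]
RT 120: heading 315 -> 195
FD 12.2: (5.081,-0.081) -> (-6.703,-3.239) [heading=195, draw]
PU: pen up
FD 9.9: (-6.703,-3.239) -> (-16.266,-5.801) [heading=195, move]
FD 12.3: (-16.266,-5.801) -> (-28.147,-8.984) [heading=195, move]
RT 188: heading 195 -> 7
LT 60: heading 7 -> 67
Final: pos=(-28.147,-8.984), heading=67, 2 segment(s) drawn

Segment endpoints: x in {-6.703, -1, 5.081}, y in {-3.239, -0.081, 6}
xmin=-6.703, ymin=-3.239, xmax=5.081, ymax=6

Answer: -6.703 -3.239 5.081 6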